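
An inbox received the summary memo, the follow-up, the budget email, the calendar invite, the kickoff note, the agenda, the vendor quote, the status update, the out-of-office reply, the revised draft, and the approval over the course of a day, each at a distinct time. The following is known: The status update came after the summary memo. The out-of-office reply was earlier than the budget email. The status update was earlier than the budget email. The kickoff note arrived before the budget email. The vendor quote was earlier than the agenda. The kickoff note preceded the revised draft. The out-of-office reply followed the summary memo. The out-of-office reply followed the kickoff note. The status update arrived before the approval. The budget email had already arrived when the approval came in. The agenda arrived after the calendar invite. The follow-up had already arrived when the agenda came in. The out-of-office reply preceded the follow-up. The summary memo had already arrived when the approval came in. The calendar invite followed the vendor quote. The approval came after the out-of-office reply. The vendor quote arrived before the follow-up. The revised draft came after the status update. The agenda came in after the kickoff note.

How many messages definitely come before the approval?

5

Directly stated before the approval: the budget email, the out-of-office reply, the status update, and the summary memo.
The kickoff note reaches the approval via the kickoff note → the out-of-office reply → the approval.
No chain forces the agenda (or any of the others) ahead of the approval.
That's the budget email, the kickoff note, the out-of-office reply, the status update, and the summary memo — 5 in all.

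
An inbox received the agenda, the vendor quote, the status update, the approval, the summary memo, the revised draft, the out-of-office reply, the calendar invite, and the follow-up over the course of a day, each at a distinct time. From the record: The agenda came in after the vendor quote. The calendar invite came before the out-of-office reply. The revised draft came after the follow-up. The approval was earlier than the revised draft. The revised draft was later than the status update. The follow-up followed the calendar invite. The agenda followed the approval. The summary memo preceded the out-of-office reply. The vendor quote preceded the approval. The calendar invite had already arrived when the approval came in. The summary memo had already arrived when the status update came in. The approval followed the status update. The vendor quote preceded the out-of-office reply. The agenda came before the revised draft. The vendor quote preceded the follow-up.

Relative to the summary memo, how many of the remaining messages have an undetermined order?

Forced after the summary memo: the agenda, the approval, the out-of-office reply, the revised draft, and the status update.
That leaves the calendar invite, the follow-up, and the vendor quote with no forced order relative to the summary memo — 3.

3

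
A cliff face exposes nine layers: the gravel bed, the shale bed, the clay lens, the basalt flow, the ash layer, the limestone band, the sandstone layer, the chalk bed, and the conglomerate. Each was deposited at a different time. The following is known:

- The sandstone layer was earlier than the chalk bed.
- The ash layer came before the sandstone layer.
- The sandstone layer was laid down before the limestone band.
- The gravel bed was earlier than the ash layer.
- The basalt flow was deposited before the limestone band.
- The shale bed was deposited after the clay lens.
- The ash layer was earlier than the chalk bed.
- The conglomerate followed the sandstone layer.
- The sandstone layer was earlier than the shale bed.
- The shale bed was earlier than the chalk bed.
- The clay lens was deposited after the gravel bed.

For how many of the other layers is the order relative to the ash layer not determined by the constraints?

Forced before the ash layer: the gravel bed; forced after the ash layer: the chalk bed, the conglomerate, the limestone band, the sandstone layer, and the shale bed.
That leaves the basalt flow and the clay lens with no forced order relative to the ash layer — 2.

2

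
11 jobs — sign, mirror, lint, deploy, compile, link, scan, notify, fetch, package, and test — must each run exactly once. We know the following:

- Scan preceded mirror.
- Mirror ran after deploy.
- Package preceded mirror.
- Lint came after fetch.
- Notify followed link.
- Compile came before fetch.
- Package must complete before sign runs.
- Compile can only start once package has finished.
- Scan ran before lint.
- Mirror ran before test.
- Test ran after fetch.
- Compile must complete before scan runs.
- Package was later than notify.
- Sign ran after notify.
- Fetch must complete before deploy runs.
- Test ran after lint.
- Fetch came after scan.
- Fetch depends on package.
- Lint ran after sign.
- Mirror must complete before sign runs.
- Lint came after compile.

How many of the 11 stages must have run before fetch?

Directly stated before fetch: compile, package, and scan.
Link reaches fetch via link → notify → package → fetch.
Notify reaches fetch via notify → package → fetch.
That's compile, link, notify, package, and scan — 5 in all.

5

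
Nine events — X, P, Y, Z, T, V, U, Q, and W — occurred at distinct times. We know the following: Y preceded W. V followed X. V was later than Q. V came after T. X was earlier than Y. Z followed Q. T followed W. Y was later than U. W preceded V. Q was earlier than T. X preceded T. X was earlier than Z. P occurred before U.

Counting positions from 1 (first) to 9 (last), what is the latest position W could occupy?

W must come before T and V — 2 events forced after it.
Everything else can be placed before W in some valid order, so W can sit as late as position 9 − 2 = 7.

7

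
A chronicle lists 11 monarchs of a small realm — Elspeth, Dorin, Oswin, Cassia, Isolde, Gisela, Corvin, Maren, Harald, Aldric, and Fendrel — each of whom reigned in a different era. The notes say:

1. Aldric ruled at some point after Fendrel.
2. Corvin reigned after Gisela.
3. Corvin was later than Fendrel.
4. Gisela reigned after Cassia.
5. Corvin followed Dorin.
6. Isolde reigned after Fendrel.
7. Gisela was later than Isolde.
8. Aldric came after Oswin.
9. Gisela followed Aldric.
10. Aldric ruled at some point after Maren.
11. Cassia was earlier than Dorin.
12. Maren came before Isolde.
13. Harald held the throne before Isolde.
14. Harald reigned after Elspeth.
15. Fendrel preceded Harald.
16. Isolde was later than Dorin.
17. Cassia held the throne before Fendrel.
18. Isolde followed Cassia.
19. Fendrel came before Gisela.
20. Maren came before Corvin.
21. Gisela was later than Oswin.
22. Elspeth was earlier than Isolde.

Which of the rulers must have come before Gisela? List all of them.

Directly stated before Gisela: Aldric, Cassia, Fendrel, Isolde, and Oswin.
Dorin reaches Gisela via Dorin → Isolde → Gisela.
Elspeth reaches Gisela via Elspeth → Isolde → Gisela.
Harald reaches Gisela via Harald → Isolde → Gisela.
Likewise Maren reaches Gisela by chaining the stated constraints.
No chain forces Corvin ahead of Gisela.

Aldric, Cassia, Dorin, Elspeth, Fendrel, Harald, Isolde, Maren, Oswin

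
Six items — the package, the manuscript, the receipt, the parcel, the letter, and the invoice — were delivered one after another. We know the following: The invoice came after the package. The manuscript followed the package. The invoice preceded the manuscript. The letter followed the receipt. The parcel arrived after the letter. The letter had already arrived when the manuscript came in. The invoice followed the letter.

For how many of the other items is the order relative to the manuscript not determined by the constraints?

Forced before the manuscript: the invoice, the letter, the package, and the receipt.
That leaves the parcel with no forced order relative to the manuscript — 1.

1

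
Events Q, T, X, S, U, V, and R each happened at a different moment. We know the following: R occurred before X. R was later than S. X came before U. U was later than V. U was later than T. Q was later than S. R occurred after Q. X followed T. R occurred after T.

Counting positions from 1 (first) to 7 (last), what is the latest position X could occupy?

6

X must come before U — 1 event forced after it.
Everything else can be placed before X in some valid order, so X can sit as late as position 7 − 1 = 6.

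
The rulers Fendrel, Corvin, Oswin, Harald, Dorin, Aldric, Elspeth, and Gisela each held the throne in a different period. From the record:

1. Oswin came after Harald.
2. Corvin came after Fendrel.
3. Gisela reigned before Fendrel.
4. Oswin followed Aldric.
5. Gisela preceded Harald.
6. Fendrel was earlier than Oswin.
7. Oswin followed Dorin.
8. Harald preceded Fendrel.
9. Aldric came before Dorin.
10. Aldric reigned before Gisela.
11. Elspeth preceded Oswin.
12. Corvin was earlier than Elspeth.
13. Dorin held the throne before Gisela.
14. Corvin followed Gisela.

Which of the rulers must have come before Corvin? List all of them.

Directly stated before Corvin: Fendrel and Gisela.
Aldric reaches Corvin via Aldric → Gisela → Corvin.
Dorin reaches Corvin via Dorin → Gisela → Corvin.
Harald reaches Corvin via Harald → Fendrel → Corvin.
No chain forces Elspeth (or any of the others) ahead of Corvin.

Aldric, Dorin, Fendrel, Gisela, Harald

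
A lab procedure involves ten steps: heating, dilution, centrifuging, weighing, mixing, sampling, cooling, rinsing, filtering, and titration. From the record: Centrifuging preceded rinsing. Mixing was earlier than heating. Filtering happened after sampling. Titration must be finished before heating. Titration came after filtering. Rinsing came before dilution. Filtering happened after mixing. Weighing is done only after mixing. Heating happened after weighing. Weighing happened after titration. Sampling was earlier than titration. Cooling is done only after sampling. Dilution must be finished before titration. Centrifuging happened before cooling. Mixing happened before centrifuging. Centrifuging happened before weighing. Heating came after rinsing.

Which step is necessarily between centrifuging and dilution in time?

rinsing

Tracing the constraints gives centrifuging → rinsing → dilution, so rinsing sits after centrifuging and before dilution.
No other step is forced both after centrifuging and before dilution.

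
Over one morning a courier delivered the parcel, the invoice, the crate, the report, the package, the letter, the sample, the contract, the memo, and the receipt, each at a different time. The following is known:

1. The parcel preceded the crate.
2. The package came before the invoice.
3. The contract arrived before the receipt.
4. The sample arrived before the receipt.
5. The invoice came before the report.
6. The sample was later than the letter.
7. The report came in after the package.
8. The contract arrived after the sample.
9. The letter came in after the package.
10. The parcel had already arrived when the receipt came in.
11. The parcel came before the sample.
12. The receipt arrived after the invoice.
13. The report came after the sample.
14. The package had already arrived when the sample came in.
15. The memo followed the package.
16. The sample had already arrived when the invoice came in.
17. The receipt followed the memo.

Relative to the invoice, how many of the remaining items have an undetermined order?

3

Forced before the invoice: the letter, the package, the parcel, and the sample; forced after the invoice: the receipt and the report.
That leaves the contract, the crate, and the memo with no forced order relative to the invoice — 3.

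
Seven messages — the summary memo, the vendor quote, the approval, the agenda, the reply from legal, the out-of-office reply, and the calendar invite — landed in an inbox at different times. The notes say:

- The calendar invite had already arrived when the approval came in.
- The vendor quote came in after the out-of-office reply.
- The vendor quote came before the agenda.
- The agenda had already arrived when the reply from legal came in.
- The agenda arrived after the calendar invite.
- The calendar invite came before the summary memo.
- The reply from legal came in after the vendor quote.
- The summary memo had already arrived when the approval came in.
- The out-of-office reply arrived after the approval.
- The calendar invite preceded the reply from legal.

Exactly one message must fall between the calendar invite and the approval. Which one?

Tracing the constraints gives the calendar invite → the summary memo → the approval, so the summary memo sits after the calendar invite and before the approval.
No other message is forced both after the calendar invite and before the approval.

the summary memo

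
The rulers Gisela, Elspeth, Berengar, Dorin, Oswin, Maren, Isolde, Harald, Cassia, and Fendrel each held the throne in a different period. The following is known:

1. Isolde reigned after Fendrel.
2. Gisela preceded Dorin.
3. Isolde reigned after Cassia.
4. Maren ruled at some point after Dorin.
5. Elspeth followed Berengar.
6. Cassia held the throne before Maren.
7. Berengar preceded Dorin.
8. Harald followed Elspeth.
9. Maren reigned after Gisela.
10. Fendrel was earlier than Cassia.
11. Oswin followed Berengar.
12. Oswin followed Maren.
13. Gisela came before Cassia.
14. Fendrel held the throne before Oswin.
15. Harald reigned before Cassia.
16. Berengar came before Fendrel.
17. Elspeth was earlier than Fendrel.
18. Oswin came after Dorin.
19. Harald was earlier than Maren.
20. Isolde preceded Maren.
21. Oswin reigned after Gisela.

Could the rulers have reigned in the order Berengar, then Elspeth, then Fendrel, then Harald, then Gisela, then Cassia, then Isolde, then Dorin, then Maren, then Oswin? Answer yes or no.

yes

Check each stated constraint against the proposed order — e.g. Berengar is ahead of Dorin; Berengar is ahead of Oswin. Every pair is in the required order; nothing is violated.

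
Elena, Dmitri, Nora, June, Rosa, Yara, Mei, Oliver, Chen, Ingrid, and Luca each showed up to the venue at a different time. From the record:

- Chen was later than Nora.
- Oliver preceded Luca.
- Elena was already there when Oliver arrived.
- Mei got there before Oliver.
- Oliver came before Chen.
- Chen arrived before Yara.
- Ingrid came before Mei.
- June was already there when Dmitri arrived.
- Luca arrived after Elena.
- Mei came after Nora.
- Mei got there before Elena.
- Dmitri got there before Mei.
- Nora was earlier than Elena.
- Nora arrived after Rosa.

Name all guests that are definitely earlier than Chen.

Directly stated before Chen: Nora and Oliver.
Dmitri reaches Chen via Dmitri → Mei → Oliver → Chen.
Elena reaches Chen via Elena → Oliver → Chen.
Ingrid reaches Chen via Ingrid → Mei → Oliver → Chen.
Likewise June, Mei, and Rosa each reach Chen by chaining the stated constraints.

Dmitri, Elena, Ingrid, June, Mei, Nora, Oliver, Rosa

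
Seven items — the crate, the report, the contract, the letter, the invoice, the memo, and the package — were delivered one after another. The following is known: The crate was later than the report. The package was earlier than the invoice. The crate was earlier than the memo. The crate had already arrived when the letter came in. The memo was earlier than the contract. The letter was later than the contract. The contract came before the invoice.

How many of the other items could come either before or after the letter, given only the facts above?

Forced before the letter: the contract, the crate, the memo, and the report.
That leaves the invoice and the package with no forced order relative to the letter — 2.

2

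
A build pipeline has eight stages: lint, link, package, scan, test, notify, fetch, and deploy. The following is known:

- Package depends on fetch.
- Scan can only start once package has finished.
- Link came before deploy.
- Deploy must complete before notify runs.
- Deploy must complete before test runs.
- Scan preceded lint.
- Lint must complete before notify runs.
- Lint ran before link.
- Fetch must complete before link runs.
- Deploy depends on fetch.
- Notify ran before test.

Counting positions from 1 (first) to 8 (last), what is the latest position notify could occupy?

7

Notify must come before test — 1 stage forced after it.
Everything else can be placed before notify in some valid order, so notify can sit as late as position 8 − 1 = 7.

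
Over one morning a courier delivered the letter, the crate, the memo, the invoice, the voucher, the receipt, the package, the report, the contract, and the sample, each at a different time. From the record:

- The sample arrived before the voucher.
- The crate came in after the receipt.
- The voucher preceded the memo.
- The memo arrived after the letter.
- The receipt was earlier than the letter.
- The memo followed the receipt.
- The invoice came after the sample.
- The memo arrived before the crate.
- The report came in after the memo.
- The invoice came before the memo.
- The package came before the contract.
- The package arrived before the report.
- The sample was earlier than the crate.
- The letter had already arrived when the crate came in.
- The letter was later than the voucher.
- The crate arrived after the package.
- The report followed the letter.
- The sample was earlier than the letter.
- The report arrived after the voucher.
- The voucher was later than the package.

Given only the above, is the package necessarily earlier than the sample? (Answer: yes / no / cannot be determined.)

cannot be determined

No chain of stated constraints runs from the package to the sample, and none runs from the sample to the package either.
So the relative order of the package and the sample is not fixed by the given facts.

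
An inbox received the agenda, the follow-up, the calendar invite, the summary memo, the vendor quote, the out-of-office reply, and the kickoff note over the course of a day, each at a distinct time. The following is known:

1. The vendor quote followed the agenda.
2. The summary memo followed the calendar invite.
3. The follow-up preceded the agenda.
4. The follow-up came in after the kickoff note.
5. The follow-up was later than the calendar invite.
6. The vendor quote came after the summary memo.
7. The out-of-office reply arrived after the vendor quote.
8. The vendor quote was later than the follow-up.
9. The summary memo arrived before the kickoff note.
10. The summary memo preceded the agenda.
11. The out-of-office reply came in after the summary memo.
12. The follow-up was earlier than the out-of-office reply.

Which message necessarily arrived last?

Every other message has a chain of constraints placing it before the out-of-office reply, so the out-of-office reply is last.

the out-of-office reply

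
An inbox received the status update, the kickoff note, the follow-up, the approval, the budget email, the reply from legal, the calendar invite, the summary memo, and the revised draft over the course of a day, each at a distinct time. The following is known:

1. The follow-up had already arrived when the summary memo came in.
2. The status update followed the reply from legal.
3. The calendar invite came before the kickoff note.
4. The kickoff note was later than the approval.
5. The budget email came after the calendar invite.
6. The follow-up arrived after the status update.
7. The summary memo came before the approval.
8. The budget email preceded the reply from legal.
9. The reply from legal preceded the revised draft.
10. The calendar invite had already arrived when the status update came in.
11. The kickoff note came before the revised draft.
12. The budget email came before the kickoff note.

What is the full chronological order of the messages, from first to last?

the calendar invite, the budget email, the reply from legal, the status update, the follow-up, the summary memo, the approval, the kickoff note, the revised draft

The constraints fix every adjacent pair, so only one ordering works:
the calendar invite → the budget email → the reply from legal → the status update → the follow-up → the summary memo → the approval → the kickoff note → the revised draft.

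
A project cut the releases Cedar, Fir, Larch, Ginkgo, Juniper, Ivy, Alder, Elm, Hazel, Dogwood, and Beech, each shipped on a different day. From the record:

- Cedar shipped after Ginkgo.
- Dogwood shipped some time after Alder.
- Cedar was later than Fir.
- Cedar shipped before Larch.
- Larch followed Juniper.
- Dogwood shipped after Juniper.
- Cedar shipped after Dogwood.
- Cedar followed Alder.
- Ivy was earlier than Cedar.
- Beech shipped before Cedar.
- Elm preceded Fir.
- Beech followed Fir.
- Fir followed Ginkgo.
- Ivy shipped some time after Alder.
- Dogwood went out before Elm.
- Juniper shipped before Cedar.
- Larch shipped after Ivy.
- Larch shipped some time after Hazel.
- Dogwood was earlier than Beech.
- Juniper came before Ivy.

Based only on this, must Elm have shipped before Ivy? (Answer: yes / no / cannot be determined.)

cannot be determined

No chain of stated constraints runs from Elm to Ivy, and none runs from Ivy to Elm either.
So the relative order of Elm and Ivy is not fixed by the given facts.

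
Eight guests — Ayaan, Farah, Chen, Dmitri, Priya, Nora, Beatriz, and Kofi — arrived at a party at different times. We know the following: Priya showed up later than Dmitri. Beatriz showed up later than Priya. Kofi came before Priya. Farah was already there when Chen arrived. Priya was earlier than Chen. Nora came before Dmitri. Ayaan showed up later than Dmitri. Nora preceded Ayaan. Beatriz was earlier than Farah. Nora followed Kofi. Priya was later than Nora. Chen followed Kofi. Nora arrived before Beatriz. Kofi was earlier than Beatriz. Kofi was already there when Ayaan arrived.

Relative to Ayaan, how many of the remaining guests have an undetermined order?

4

Forced before Ayaan: Dmitri, Kofi, and Nora.
That leaves Beatriz, Chen, Farah, and Priya with no forced order relative to Ayaan — 4.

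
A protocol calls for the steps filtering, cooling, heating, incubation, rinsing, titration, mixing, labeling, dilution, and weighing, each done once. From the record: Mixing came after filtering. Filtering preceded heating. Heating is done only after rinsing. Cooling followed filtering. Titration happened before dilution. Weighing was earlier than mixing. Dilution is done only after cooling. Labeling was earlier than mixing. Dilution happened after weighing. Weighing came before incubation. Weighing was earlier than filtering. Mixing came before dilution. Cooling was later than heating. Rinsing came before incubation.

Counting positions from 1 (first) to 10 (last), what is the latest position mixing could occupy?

Mixing must come before dilution — 1 step forced after it.
Everything else can be placed before mixing in some valid order, so mixing can sit as late as position 10 − 1 = 9.

9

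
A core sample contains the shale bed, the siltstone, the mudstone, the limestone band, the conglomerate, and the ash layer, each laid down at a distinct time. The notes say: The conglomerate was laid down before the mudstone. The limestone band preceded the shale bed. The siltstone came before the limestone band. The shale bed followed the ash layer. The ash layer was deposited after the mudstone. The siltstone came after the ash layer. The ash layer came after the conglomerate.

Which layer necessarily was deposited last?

Every other layer has a chain of constraints placing it before the shale bed, so the shale bed is last.

the shale bed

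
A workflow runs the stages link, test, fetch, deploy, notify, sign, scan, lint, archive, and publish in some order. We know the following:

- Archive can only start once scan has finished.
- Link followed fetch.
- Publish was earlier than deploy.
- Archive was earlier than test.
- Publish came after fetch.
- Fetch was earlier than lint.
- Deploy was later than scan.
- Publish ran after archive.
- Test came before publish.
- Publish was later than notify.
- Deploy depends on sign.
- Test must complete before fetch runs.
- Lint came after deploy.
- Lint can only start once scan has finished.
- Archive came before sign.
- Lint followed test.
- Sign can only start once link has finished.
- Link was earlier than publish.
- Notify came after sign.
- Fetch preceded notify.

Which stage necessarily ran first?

Scan has a chain of constraints placing it before every other stage, so scan must be first.

scan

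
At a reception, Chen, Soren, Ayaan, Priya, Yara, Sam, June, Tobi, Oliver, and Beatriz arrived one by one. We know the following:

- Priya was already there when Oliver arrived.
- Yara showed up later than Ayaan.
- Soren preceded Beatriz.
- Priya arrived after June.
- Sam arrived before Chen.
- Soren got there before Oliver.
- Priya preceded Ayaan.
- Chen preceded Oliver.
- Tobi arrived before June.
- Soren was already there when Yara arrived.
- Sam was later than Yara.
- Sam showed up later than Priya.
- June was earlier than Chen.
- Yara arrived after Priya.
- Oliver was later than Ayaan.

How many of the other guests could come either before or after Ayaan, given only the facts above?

2

Forced before Ayaan: June, Priya, and Tobi; forced after Ayaan: Chen, Oliver, Sam, and Yara.
That leaves Beatriz and Soren with no forced order relative to Ayaan — 2.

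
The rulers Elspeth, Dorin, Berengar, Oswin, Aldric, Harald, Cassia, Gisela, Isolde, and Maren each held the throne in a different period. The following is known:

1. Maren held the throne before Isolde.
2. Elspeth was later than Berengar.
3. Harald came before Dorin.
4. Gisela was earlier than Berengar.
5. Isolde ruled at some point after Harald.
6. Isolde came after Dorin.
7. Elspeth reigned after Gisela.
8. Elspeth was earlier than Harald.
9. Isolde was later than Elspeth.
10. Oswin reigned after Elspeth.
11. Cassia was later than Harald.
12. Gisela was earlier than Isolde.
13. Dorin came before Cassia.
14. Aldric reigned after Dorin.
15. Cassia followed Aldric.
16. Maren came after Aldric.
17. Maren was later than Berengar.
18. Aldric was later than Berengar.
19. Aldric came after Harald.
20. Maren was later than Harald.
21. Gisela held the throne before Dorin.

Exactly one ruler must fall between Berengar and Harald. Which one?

Tracing the constraints gives Berengar → Elspeth → Harald, so Elspeth sits after Berengar and before Harald.
No other ruler is forced both after Berengar and before Harald.

Elspeth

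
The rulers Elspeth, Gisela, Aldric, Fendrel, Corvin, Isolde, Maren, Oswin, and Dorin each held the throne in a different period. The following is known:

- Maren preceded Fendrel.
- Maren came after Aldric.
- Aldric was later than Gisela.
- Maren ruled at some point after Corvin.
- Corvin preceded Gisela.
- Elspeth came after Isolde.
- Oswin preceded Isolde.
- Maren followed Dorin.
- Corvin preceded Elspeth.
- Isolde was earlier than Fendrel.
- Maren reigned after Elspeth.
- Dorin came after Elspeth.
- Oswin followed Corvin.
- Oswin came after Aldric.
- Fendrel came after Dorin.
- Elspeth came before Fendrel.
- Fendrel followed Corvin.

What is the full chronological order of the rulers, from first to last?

Corvin, Gisela, Aldric, Oswin, Isolde, Elspeth, Dorin, Maren, Fendrel

The constraints fix every adjacent pair, so only one ordering works:
Corvin → Gisela → Aldric → Oswin → Isolde → Elspeth → Dorin → Maren → Fendrel.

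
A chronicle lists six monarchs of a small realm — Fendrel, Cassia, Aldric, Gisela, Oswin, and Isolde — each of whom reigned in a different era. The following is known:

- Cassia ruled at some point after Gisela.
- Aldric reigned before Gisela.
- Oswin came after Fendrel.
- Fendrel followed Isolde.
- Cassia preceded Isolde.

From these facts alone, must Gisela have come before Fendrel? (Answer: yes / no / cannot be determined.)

Chain the constraints: Gisela → Cassia → Isolde → Fendrel. Each link is directly stated, so Gisela comes before Fendrel.

yes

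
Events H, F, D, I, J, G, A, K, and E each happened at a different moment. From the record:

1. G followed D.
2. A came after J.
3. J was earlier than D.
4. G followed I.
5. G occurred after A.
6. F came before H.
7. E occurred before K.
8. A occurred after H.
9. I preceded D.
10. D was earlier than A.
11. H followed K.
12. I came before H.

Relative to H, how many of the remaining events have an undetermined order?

2

Forced before H: E, F, I, and K; forced after H: A and G.
That leaves D and J with no forced order relative to H — 2.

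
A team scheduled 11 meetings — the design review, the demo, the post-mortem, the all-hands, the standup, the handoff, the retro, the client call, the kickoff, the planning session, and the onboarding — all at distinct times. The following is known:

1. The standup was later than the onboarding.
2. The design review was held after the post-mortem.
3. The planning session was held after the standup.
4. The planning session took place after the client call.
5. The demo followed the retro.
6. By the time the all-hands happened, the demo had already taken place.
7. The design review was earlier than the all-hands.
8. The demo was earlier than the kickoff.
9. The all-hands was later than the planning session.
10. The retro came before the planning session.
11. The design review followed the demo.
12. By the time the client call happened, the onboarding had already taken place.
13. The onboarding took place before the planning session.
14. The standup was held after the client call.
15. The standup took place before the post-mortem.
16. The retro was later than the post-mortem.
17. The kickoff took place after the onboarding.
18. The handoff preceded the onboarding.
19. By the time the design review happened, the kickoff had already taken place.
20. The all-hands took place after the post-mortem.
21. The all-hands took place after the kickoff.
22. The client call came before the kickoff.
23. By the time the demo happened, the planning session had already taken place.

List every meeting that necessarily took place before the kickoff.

Directly stated before the kickoff: the client call, the demo, and the onboarding.
The handoff reaches the kickoff via the handoff → the onboarding → the kickoff.
The planning session reaches the kickoff via the planning session → the demo → the kickoff.
The post-mortem reaches the kickoff via the post-mortem → the retro → the demo → the kickoff.
Likewise the retro and the standup each reach the kickoff by chaining the stated constraints.
No chain forces the all-hands (or any of the others) ahead of the kickoff.

the client call, the demo, the handoff, the onboarding, the planning session, the post-mortem, the retro, the standup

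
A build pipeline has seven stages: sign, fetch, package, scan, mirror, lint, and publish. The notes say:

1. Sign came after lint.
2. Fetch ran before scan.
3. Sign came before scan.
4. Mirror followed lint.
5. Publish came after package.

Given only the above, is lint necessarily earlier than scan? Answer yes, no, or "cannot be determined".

Chain the constraints: lint → sign → scan. Each link is directly stated, so lint comes before scan.

yes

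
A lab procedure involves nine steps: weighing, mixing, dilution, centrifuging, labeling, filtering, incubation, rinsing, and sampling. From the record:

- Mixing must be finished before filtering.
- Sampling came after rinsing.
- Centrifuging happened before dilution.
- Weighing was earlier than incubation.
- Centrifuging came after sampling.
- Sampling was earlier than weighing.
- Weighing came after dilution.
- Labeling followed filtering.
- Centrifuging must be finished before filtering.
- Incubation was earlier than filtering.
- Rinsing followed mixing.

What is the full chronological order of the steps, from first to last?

The constraints fix every adjacent pair, so only one ordering works:
mixing → rinsing → sampling → centrifuging → dilution → weighing → incubation → filtering → labeling.

mixing, rinsing, sampling, centrifuging, dilution, weighing, incubation, filtering, labeling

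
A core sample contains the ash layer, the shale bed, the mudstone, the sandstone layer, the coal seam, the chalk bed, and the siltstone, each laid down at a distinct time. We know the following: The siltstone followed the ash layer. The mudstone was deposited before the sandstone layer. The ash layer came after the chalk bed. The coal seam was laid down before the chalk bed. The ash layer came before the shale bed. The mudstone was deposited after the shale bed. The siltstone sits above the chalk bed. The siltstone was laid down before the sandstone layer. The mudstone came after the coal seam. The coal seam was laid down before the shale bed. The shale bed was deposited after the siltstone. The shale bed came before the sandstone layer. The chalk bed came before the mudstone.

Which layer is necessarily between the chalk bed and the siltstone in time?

the ash layer

Tracing the constraints gives the chalk bed → the ash layer → the siltstone, so the ash layer sits after the chalk bed and before the siltstone.
No other layer is forced both after the chalk bed and before the siltstone.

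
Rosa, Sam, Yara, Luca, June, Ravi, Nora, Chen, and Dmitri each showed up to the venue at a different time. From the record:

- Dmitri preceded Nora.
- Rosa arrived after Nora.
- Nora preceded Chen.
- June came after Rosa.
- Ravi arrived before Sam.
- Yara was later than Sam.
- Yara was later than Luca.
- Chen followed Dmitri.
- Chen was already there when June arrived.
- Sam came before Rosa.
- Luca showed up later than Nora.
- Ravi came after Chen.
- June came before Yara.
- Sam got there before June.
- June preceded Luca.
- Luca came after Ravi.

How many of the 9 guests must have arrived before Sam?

4

Directly stated before Sam: Ravi.
Chen reaches Sam via Chen → Ravi → Sam.
Dmitri reaches Sam via Dmitri → Chen → Ravi → Sam.
Nora reaches Sam via Nora → Chen → Ravi → Sam.
That's Chen, Dmitri, Nora, and Ravi — 4 in all.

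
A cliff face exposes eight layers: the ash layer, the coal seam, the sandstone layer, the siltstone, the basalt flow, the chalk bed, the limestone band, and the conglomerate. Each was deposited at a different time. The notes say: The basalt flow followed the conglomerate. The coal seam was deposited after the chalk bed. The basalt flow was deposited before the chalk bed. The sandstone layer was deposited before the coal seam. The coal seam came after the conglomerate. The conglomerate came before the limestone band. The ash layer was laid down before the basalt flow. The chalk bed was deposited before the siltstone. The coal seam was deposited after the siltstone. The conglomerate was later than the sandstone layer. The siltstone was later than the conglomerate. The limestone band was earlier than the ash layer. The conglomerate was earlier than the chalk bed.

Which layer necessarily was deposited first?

The sandstone layer has a chain of constraints placing it before every other layer, so the sandstone layer must be first.

the sandstone layer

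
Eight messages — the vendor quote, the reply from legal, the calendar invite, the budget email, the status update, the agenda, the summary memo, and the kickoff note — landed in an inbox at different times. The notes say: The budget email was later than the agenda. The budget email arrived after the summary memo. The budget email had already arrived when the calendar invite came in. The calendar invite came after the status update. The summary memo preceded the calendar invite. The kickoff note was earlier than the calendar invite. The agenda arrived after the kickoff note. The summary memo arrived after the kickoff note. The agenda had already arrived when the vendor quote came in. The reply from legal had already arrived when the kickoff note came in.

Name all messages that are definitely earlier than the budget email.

Directly stated before the budget email: the agenda and the summary memo.
The kickoff note reaches the budget email via the kickoff note → the agenda → the budget email.
The reply from legal reaches the budget email via the reply from legal → the kickoff note → the agenda → the budget email.

the agenda, the kickoff note, the reply from legal, the summary memo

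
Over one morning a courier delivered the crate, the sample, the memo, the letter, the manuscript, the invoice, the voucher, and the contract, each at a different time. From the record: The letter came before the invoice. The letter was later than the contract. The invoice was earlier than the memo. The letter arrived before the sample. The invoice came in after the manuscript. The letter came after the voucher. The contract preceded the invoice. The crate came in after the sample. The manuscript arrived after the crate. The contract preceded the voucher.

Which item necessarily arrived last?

Every other item has a chain of constraints placing it before the memo, so the memo is last.

the memo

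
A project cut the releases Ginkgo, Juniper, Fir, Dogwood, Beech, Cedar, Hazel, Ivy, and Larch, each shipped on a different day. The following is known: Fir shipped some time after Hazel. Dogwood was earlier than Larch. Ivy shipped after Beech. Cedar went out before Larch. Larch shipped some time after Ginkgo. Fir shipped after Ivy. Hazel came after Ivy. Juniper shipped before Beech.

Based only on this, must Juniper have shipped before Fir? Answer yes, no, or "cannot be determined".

Chain the constraints: Juniper → Beech → Ivy → Fir. Each link is directly stated, so Juniper comes before Fir.

yes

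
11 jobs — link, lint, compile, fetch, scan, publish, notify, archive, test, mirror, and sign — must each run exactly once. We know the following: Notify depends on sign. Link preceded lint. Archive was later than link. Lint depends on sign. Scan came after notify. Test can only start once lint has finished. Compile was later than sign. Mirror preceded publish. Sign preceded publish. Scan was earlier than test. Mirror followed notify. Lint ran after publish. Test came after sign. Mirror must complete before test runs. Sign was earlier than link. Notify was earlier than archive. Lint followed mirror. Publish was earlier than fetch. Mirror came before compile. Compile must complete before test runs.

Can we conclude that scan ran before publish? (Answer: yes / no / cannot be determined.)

cannot be determined

No chain of stated constraints runs from scan to publish, and none runs from publish to scan either.
So the relative order of scan and publish is not fixed by the given facts.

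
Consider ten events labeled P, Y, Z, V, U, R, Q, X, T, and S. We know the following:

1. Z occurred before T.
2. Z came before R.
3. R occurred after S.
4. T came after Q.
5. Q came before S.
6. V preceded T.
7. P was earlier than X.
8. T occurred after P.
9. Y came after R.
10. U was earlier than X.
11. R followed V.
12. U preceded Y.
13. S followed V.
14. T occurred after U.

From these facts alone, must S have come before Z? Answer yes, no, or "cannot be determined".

No chain of stated constraints runs from S to Z, and none runs from Z to S either.
So the relative order of S and Z is not fixed by the given facts.

cannot be determined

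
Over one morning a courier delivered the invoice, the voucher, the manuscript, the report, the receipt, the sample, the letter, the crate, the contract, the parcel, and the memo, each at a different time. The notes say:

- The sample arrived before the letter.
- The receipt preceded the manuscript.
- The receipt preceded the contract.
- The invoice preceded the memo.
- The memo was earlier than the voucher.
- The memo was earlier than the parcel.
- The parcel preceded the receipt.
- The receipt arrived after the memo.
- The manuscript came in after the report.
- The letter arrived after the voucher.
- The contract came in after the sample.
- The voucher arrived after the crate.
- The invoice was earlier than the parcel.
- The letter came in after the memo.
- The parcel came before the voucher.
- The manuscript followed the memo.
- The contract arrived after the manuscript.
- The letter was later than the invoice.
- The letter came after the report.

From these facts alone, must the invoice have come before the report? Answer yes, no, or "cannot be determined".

cannot be determined

No chain of stated constraints runs from the invoice to the report, and none runs from the report to the invoice either.
So the relative order of the invoice and the report is not fixed by the given facts.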